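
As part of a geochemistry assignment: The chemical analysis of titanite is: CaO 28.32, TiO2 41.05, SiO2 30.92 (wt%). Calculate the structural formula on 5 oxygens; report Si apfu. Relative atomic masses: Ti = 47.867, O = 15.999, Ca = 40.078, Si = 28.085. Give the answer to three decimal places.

CaO: 28.32/56.077 = 0.50502 mol → 0.50502 mol Ca, 0.50502 mol O.
TiO2: 41.05/79.865 = 0.51399 mol → 0.51399 mol Ti, 1.02798 mol O.
SiO2: 30.92/60.083 = 0.51462 mol → 0.51462 mol Si, 1.02924 mol O.
Total oxygen = 2.56224 mol. Normalization factor = 5/2.56224 = 1.95142.
Si per 5 O = 0.51462 × 1.95142 = 1.004.

1.004 Si apfu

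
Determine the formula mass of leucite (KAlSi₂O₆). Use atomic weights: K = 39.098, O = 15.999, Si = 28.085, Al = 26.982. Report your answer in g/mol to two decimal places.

K: 1 × 39.098 = 39.0980
Al: 1 × 26.982 = 26.9820
Si: 2 × 28.085 = 56.1700
O: 6 × 15.999 = 95.9940
Summing the contributions gives the formula mass.

218.24 g/mol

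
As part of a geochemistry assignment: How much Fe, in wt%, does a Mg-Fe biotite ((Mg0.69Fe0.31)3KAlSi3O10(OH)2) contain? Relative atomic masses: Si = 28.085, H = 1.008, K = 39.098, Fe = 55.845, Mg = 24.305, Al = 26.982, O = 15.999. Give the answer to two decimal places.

M((Mg0.69Fe0.31)3KAlSi3O10(OH)2) = 446.586 g/mol.
Fe contributes 0.93 × 55.845 = 51.936 g per mole.
51.936/446.586 = 0.1163 → 11.63%.

11.63 wt%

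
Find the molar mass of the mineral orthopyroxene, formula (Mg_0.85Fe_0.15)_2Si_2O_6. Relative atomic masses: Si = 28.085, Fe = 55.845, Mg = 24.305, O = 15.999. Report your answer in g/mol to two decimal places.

Mg: 1.70 × 24.305 = 41.3185
Fe: 0.30 × 55.845 = 16.7535
Si: 2 × 28.085 = 56.1700
O: 6 × 15.999 = 95.9940
Summing the contributions gives the formula mass.

210.24 g/mol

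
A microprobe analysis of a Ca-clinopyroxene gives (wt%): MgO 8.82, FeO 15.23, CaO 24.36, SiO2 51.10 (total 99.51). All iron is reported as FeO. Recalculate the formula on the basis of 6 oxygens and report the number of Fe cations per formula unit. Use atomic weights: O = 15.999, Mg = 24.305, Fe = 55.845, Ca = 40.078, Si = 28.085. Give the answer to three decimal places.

MgO (M=40.304): mol = 0.21884; Mg = 0.21884, O = 0.21884.
FeO (M=71.844): mol = 0.21199; Fe = 0.21199, O = 0.21199.
CaO (M=56.077): mol = 0.43440; Ca = 0.43440, O = 0.43440.
SiO2 (M=60.083): mol = 0.85049; Si = 0.85049, O = 1.70098.
ΣO = 2.56621; factor = 6/ΣO = 2.33808.
Fe apfu = 0.21199 × 2.33808 = 0.496.

0.496 Fe apfu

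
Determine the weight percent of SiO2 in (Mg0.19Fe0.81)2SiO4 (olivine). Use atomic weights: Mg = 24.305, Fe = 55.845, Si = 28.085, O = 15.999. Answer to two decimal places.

Molar mass of (Mg0.19Fe0.81)2SiO4 = 0.38·24.305 + 1.62·55.845 + 1·28.085 + 4·15.999 = 191.786 g/mol.
Each formula unit contains 1 Si, equivalent to 1/1 = 1.0000 mol SiO2.
M(SiO2) = 1×28.085 + 2×15.999 = 60.083 g/mol.
Mass of SiO2 per formula unit = 1.0000 × 60.083 = 60.083 g.
SiO2 wt% = 60.083 / 191.786 × 100 = 31.33%.

31.33 wt%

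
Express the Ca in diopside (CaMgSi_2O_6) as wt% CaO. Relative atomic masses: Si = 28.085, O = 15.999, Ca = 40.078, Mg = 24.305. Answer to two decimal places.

M(CaMgSi_2O_6) = 216.547 g/mol; M(CaO) = 56.077 g/mol.
Moles CaO per formula unit = 1 Ca ÷ 1 = 1.0000.
CaO fraction = (1.0000 × 56.077) / 216.547 = 56.077/216.547 = 0.2590.

25.90 wt%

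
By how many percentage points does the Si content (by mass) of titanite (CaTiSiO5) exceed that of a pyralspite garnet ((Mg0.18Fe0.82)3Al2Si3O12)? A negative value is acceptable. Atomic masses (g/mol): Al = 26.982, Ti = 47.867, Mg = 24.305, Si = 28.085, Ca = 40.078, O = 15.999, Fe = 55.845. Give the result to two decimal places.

-3.20 percentage points

First mineral: 28.085 g Si in 196.025 g formula = 14.33 wt% Si.
Second mineral: 84.255 g Si in 480.710 g formula = 17.53 wt% Si.
14.33% − 17.53% gives a difference of -3.20 percentage points.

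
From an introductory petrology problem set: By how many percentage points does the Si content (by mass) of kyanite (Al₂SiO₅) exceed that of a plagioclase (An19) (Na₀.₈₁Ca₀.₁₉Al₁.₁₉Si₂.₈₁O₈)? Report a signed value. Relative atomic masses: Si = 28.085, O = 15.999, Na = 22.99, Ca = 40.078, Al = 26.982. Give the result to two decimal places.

M(Al₂SiO₅) = 162.044 g/mol, so wt% Si = 28.085/162.044 × 100 = 17.33%.
M(Na₀.₈₁Ca₀.₁₉Al₁.₁₉Si₂.₈₁O₈) = 265.256 g/mol, so wt% Si = 78.919/265.256 × 100 = 29.75%.
17.33 − 29.75 = -12.42 pp.

-12.42 percentage points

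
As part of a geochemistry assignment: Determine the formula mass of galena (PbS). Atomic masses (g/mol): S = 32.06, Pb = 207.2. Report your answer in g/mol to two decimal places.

M = 1·207.2 + 1·32.06

239.26 g/mol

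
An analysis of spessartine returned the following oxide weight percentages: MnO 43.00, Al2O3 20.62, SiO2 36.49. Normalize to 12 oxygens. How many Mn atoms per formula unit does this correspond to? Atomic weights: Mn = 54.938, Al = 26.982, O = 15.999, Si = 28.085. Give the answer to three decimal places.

2.996 Mn apfu

43.00 wt% MnO ÷ 70.937 g/mol = 0.60617 mol, giving 0.60617 Mn and 0.60617 O.
20.62 wt% Al2O3 ÷ 101.961 g/mol = 0.20223 mol, giving 0.40446 Al and 0.60669 O.
36.49 wt% SiO2 ÷ 60.083 g/mol = 0.60733 mol, giving 0.60733 Si and 1.21466 O.
Oxygen sums to 2.42752; scaling by 12/2.42752 = 4.94332 puts the formula on 12 O.
Mn: 0.60617 × 4.94332 = 2.996 atoms per formula unit.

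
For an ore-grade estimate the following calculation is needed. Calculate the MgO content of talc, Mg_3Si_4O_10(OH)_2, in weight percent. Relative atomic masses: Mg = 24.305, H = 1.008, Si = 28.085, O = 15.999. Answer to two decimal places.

Molar mass of Mg_3Si_4O_10(OH)_2 = 3×24.305 + 4×28.085 + 12×15.999 + 2×1.008 = 379.259 g/mol.
Each formula unit contains 3 Mg, equivalent to 3/1 = 3.0000 mol MgO.
M(MgO) = 1×24.305 + 1×15.999 = 40.304 g/mol.
Mass of MgO per formula unit = 3.0000 × 40.304 = 120.912 g.
MgO wt% = 120.912 / 379.259 × 100 = 31.88%.

31.88 wt%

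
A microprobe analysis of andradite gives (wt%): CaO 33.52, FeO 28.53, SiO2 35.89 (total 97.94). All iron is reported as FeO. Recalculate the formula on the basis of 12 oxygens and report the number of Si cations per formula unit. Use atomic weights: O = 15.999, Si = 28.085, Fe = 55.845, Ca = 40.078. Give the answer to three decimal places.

3.274 Si apfu

33.52 wt% CaO ÷ 56.077 g/mol = 0.59775 mol, giving 0.59775 Ca and 0.59775 O.
28.53 wt% FeO ÷ 71.844 g/mol = 0.39711 mol, giving 0.39711 Fe and 0.39711 O.
35.89 wt% SiO2 ÷ 60.083 g/mol = 0.59734 mol, giving 0.59734 Si and 1.19468 O.
Oxygen sums to 2.18954; scaling by 12/2.18954 = 5.48060 puts the formula on 12 O.
Si: 0.59734 × 5.48060 = 3.274 atoms per formula unit.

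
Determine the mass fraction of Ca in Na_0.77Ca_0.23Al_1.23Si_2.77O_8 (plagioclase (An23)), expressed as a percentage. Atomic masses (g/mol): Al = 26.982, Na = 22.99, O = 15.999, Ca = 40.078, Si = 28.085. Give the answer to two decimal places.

3.47 mass %

M(Na_0.77Ca_0.23Al_1.23Si_2.77O_8) = 265.896 g/mol.
Ca contributes 0.23 × 40.078 = 9.218 g per mole.
9.218/265.896 = 0.0347 → 3.47%.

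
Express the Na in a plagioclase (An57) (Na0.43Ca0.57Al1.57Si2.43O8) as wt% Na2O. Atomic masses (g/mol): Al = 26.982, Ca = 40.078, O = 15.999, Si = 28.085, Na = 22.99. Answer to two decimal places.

4.91 wt%

Formula mass = 271.330 g/mol.
0.43 Na → 0.2150 mol Na2O per formula unit; M(Na2O) = 61.979, so Na2O mass = 13.325 g.
13.325/271.330 × 100 = 4.91 wt%.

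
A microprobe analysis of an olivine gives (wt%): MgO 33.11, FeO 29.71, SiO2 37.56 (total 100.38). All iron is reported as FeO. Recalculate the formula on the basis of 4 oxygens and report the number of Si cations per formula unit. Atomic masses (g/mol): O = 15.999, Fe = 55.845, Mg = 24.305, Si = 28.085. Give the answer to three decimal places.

33.11 wt% MgO ÷ 40.304 g/mol = 0.82151 mol, giving 0.82151 Mg and 0.82151 O.
29.71 wt% FeO ÷ 71.844 g/mol = 0.41353 mol, giving 0.41353 Fe and 0.41353 O.
37.56 wt% SiO2 ÷ 60.083 g/mol = 0.62514 mol, giving 0.62514 Si and 1.25028 O.
Oxygen sums to 2.48532; scaling by 4/2.48532 = 1.60945 puts the formula on 4 O.
Si: 0.62514 × 1.60945 = 1.006 atoms per formula unit.

1.006 Si apfu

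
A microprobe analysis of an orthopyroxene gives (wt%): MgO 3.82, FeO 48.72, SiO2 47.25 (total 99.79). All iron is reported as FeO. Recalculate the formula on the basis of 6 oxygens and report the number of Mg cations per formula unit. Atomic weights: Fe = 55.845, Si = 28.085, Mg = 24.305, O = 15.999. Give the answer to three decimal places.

MgO (M=40.304): mol = 0.09478; Mg = 0.09478, O = 0.09478.
FeO (M=71.844): mol = 0.67814; Fe = 0.67814, O = 0.67814.
SiO2 (M=60.083): mol = 0.78641; Si = 0.78641, O = 1.57282.
ΣO = 2.34574; factor = 6/ΣO = 2.55783.
Mg apfu = 0.09478 × 2.55783 = 0.242.

0.242 Mg apfu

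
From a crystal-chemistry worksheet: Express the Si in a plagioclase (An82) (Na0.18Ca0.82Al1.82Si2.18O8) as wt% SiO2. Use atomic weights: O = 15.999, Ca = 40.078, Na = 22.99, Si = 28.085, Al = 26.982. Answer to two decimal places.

47.57 wt%

Molar mass of Na0.18Ca0.82Al1.82Si2.18O8 = 0.18*22.99 + 0.82*40.078 + 1.82*26.982 + 2.18*28.085 + 8*15.999 = 275.327 g/mol.
Each formula unit contains 2.18 Si, equivalent to 2.18/1 = 2.1800 mol SiO2.
M(SiO2) = 1×28.085 + 2×15.999 = 60.083 g/mol.
Mass of SiO2 per formula unit = 2.1800 × 60.083 = 130.981 g.
SiO2 wt% = 130.981 / 275.327 × 100 = 47.57%.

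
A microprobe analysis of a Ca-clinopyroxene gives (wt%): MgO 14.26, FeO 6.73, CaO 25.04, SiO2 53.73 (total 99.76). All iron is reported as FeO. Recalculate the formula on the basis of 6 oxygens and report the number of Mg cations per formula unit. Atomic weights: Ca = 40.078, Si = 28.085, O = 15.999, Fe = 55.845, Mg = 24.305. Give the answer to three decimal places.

0.791 Mg apfu

MgO (M=40.304): mol = 0.35381; Mg = 0.35381, O = 0.35381.
FeO (M=71.844): mol = 0.09368; Fe = 0.09368, O = 0.09368.
CaO (M=56.077): mol = 0.44653; Ca = 0.44653, O = 0.44653.
SiO2 (M=60.083): mol = 0.89426; Si = 0.89426, O = 1.78852.
ΣO = 2.68254; factor = 6/ΣO = 2.23669.
Mg apfu = 0.35381 × 2.23669 = 0.791.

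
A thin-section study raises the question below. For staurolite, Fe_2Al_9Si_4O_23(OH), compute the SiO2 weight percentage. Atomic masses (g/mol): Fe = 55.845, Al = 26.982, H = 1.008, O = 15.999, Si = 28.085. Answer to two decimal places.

Formula mass = 851.852 g/mol.
4 Si → 4.0000 mol SiO2 per formula unit; M(SiO2) = 60.083, so SiO2 mass = 240.332 g.
240.332/851.852 × 100 = 28.21 wt%.

28.21 wt%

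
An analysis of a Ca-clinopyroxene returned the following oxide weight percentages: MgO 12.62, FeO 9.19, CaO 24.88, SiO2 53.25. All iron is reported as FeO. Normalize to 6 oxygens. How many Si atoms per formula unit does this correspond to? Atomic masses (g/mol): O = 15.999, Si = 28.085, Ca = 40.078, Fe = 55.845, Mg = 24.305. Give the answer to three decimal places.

2.001 Si apfu

MgO (M=40.304): mol = 0.31312; Mg = 0.31312, O = 0.31312.
FeO (M=71.844): mol = 0.12792; Fe = 0.12792, O = 0.12792.
CaO (M=56.077): mol = 0.44368; Ca = 0.44368, O = 0.44368.
SiO2 (M=60.083): mol = 0.88627; Si = 0.88627, O = 1.77254.
ΣO = 2.65726; factor = 6/ΣO = 2.25796.
Si apfu = 0.88627 × 2.25796 = 2.001.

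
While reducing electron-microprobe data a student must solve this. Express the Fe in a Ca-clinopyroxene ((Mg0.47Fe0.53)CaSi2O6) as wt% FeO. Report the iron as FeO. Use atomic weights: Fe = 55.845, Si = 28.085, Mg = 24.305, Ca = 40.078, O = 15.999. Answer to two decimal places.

16.32 wt%

Formula mass = 233.263 g/mol.
0.53 Fe → 0.5300 mol FeO per formula unit; M(FeO) = 71.844, so FeO mass = 38.077 g.
38.077/233.263 × 100 = 16.32 wt%.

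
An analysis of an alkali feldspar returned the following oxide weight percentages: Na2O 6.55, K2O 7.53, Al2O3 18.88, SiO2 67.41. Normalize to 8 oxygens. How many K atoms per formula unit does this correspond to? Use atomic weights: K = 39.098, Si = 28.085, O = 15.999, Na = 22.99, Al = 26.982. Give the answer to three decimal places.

Na2O: 6.55/61.979 = 0.10568 mol → 0.21136 mol Na, 0.10568 mol O.
K2O: 7.53/94.195 = 0.07994 mol → 0.15988 mol K, 0.07994 mol O.
Al2O3: 18.88/101.961 = 0.18517 mol → 0.37034 mol Al, 0.55551 mol O.
SiO2: 67.41/60.083 = 1.12195 mol → 1.12195 mol Si, 2.24390 mol O.
Total oxygen = 2.98503 mol. Normalization factor = 8/2.98503 = 2.68004.
K per 8 O = 0.15988 × 2.68004 = 0.428.

0.428 K apfu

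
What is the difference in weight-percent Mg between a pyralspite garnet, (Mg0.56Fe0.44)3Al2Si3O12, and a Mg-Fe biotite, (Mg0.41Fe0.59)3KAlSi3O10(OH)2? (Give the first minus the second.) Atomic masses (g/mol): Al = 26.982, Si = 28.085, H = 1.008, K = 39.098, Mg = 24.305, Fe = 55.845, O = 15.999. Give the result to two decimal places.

M((Mg0.56Fe0.44)3Al2Si3O12) = 444.755 g/mol, so wt% Mg = 40.832/444.755 × 100 = 9.18%.
M((Mg0.41Fe0.59)3KAlSi3O10(OH)2) = 473.080 g/mol, so wt% Mg = 29.895/473.080 × 100 = 6.32%.
9.18 − 6.32 = 2.86 pp.

2.86 percentage points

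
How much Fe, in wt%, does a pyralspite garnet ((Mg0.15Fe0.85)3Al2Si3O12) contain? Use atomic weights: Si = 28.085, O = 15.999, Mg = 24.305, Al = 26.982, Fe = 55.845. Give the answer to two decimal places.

29.45 wt%

M((Mg0.15Fe0.85)3Al2Si3O12) = 483.549 g/mol.
Fe contributes 2.55 × 55.845 = 142.405 g per mole.
142.405/483.549 = 0.2945 → 29.45%.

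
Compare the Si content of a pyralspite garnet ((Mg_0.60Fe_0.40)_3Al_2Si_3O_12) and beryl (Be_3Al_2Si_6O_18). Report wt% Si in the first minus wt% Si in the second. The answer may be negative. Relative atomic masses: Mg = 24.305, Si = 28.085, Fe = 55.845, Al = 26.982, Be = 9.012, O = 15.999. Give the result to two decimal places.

-12.24 percentage points

Si in (Mg_0.60Fe_0.40)_3Al_2Si_3O_12: molar mass 440.970 g/mol; 3×28.085 = 84.255 g → 19.11 wt%.
Si in Be_3Al_2Si_6O_18: molar mass 537.492 g/mol; 6×28.085 = 168.510 g → 31.35 wt%.
Difference = 19.11 − 31.35 = -12.24 percentage points.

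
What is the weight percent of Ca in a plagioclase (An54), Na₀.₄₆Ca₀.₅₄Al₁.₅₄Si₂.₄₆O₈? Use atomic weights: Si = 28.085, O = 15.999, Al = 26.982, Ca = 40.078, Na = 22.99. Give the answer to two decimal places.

7.99 wt%

M(Na₀.₄₆Ca₀.₅₄Al₁.₅₄Si₂.₄₆O₈) = 270.851 g/mol.
Ca contributes 0.54 × 40.078 = 21.642 g per mole.
21.642/270.851 = 0.0799 → 7.99%.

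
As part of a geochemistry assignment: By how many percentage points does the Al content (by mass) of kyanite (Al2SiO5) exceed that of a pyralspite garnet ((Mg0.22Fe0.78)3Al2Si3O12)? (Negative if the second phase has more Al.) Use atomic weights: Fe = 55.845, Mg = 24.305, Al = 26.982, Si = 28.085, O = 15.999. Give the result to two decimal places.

M(Al2SiO5) = 162.044 g/mol, so wt% Al = 53.964/162.044 × 100 = 33.30%.
M((Mg0.22Fe0.78)3Al2Si3O12) = 476.926 g/mol, so wt% Al = 53.964/476.926 × 100 = 11.31%.
33.30 − 11.31 = 21.99 pp.

21.99 percentage points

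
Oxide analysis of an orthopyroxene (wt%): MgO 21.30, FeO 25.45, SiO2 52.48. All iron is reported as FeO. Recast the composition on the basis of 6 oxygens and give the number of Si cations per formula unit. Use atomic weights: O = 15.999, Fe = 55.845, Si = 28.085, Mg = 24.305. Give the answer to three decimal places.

MgO (M=40.304): mol = 0.52848; Mg = 0.52848, O = 0.52848.
FeO (M=71.844): mol = 0.35424; Fe = 0.35424, O = 0.35424.
SiO2 (M=60.083): mol = 0.87346; Si = 0.87346, O = 1.74692.
ΣO = 2.62964; factor = 6/ΣO = 2.28168.
Si apfu = 0.87346 × 2.28168 = 1.993.

1.993 Si apfu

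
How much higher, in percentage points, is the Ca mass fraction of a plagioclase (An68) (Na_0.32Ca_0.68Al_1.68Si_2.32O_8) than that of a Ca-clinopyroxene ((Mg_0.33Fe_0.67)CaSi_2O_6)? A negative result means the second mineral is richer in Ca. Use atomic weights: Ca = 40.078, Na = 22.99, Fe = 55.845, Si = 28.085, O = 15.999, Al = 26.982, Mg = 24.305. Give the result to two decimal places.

-6.88 percentage points

First mineral: 27.253 g Ca in 273.089 g formula = 9.98 wt% Ca.
Second mineral: 40.078 g Ca in 237.679 g formula = 16.86 wt% Ca.
9.98% − 16.86% gives a difference of -6.88 percentage points.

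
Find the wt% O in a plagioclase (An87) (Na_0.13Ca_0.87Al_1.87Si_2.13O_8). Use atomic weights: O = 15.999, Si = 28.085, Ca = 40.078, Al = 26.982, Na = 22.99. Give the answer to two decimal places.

46.35 wt%

Formula mass = 0.13*22.99 + 0.87*40.078 + 1.87*26.982 + 2.13*28.085 + 8*15.999 = 276.126 g/mol, of which 127.992 g is O.
So O makes up 127.992/276.126 = 0.4635 of the mass, i.e. 46.35%.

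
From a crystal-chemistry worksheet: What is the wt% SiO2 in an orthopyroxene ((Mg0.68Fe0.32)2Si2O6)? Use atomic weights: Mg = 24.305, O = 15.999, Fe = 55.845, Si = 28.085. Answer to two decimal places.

54.38 wt%

M((Mg0.68Fe0.32)2Si2O6) = 220.960 g/mol; M(SiO2) = 60.083 g/mol.
Moles SiO2 per formula unit = 2 Si ÷ 1 = 2.0000.
SiO2 fraction = (2.0000 × 60.083) / 220.960 = 120.166/220.960 = 0.5438.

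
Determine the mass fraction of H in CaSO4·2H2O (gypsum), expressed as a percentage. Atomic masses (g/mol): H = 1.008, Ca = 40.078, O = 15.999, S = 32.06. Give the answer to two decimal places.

2.34 mass %

Molar mass of CaSO4·2H2O: 1·40.078 + 1·32.06 + 6·15.999 + 4·1.008 = 172.164 g/mol.
Mass of H per formula unit: 4 × 1.008 = 4.032 g.
Weight fraction H = 4.032 / 172.164 = 0.0234.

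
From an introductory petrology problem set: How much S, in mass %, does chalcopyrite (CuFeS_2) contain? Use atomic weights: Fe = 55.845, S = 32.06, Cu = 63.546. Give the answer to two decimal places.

Molar mass of CuFeS_2: 1·63.546 + 1·55.845 + 2·32.06 = 183.511 g/mol.
Mass of S per formula unit: 2 × 32.06 = 64.120 g.
Weight fraction S = 64.120 / 183.511 = 0.3494.

34.94 mass %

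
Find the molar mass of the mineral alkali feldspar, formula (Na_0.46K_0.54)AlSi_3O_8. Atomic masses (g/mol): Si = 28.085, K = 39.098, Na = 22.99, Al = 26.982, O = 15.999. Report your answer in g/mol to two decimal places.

The formula mass is the sum 0.46×22.99 + 0.54×39.098 + 1×26.982 + 3×28.085 + 8×15.999.

270.92 g/mol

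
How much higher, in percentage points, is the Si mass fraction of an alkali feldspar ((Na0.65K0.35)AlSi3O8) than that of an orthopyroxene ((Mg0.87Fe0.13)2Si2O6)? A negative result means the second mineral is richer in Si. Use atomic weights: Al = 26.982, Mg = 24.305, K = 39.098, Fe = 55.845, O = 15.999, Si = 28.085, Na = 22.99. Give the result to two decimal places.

4.58 percentage points

Si in (Na0.65K0.35)AlSi3O8: molar mass 267.857 g/mol; 3×28.085 = 84.255 g → 31.46 wt%.
Si in (Mg0.87Fe0.13)2Si2O6: molar mass 208.974 g/mol; 2×28.085 = 56.170 g → 26.88 wt%.
Difference = 31.46 − 26.88 = 4.58 percentage points.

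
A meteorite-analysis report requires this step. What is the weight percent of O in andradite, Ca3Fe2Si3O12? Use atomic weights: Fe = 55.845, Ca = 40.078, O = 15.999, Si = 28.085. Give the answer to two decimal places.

Formula mass = 3·40.078 + 2·55.845 + 3·28.085 + 12·15.999 = 508.167 g/mol, of which 191.988 g is O.
So O makes up 191.988/508.167 = 0.3778 of the mass, i.e. 37.78%.

37.78 mass %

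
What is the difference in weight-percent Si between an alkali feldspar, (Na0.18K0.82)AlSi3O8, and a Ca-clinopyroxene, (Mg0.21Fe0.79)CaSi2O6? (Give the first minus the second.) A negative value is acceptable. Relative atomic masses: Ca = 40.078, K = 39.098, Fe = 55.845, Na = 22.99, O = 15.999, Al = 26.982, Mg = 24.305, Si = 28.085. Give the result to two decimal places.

First mineral: 84.255 g Si in 275.428 g formula = 30.59 wt% Si.
Second mineral: 56.170 g Si in 241.464 g formula = 23.26 wt% Si.
30.59% − 23.26% gives a difference of 7.33 percentage points.

7.33 percentage points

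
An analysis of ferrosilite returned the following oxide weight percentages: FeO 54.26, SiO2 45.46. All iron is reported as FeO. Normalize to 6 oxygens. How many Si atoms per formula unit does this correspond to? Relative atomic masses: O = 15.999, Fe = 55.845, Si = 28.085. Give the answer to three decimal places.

FeO (M=71.844): mol = 0.75525; Fe = 0.75525, O = 0.75525.
SiO2 (M=60.083): mol = 0.75662; Si = 0.75662, O = 1.51324.
ΣO = 2.26849; factor = 6/ΣO = 2.64493.
Si apfu = 0.75662 × 2.64493 = 2.001.

2.001 Si apfu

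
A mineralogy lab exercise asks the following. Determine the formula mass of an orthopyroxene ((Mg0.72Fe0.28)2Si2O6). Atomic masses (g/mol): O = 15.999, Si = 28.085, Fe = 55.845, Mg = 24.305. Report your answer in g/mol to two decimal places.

M = 1.44·24.305 + 0.56·55.845 + 2·28.085 + 6·15.999

218.44 g/mol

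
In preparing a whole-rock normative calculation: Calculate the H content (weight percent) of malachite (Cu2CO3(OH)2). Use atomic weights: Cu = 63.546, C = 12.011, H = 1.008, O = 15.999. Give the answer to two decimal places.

M(Cu2CO3(OH)2) = 221.114 g/mol.
H contributes 2 × 1.008 = 2.016 g per mole.
2.016/221.114 = 0.0091 → 0.91%.

0.91 weight percent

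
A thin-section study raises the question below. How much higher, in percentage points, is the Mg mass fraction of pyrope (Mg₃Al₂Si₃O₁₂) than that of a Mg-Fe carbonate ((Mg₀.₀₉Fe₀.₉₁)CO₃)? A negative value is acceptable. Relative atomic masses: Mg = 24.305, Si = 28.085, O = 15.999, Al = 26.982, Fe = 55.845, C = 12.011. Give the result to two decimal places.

Mg in Mg₃Al₂Si₃O₁₂: molar mass 403.122 g/mol; 3×24.305 = 72.915 g → 18.09 wt%.
Mg in (Mg₀.₀₉Fe₀.₉₁)CO₃: molar mass 113.014 g/mol; 0.09×24.305 = 2.187 g → 1.94 wt%.
Difference = 18.09 − 1.94 = 16.15 percentage points.

16.15 percentage points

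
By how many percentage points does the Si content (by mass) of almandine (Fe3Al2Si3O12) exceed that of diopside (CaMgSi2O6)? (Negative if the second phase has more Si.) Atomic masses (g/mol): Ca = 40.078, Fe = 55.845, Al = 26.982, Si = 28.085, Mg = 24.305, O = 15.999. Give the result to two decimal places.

-9.01 percentage points

Si in Fe3Al2Si3O12: molar mass 497.742 g/mol; 3×28.085 = 84.255 g → 16.93 wt%.
Si in CaMgSi2O6: molar mass 216.547 g/mol; 2×28.085 = 56.170 g → 25.94 wt%.
Difference = 16.93 − 25.94 = -9.01 percentage points.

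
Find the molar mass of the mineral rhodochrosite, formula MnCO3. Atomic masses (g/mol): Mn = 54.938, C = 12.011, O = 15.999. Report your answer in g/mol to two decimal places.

114.95 g/mol

M = 1·54.938 + 1·12.011 + 3·15.999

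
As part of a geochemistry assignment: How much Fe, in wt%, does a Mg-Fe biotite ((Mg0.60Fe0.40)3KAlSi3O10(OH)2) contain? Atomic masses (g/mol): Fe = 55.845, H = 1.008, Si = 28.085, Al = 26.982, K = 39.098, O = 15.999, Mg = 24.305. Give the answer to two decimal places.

Formula mass = 1.80×24.305 + 1.20×55.845 + 1×39.098 + 1×26.982 + 3×28.085 + 12×15.999 + 2×1.008 = 455.102 g/mol, of which 67.014 g is Fe.
So Fe makes up 67.014/455.102 = 0.1473 of the mass, i.e. 14.73%.

14.73 wt%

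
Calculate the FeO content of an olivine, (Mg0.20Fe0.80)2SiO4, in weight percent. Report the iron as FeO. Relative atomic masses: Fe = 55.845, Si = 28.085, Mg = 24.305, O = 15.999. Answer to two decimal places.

M((Mg0.20Fe0.80)2SiO4) = 191.155 g/mol; M(FeO) = 71.844 g/mol.
Moles FeO per formula unit = 1.60 Fe ÷ 1 = 1.6000.
FeO fraction = (1.6000 × 71.844) / 191.155 = 114.950/191.155 = 0.6013.

60.13 wt%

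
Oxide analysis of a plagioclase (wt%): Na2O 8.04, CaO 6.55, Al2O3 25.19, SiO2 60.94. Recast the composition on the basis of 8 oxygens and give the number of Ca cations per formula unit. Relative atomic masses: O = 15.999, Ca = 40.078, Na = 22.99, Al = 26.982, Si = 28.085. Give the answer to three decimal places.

Na2O (M=61.979): mol = 0.12972; Na = 0.25944, O = 0.12972.
CaO (M=56.077): mol = 0.11680; Ca = 0.11680, O = 0.11680.
Al2O3 (M=101.961): mol = 0.24706; Al = 0.49412, O = 0.74118.
SiO2 (M=60.083): mol = 1.01426; Si = 1.01426, O = 2.02852.
ΣO = 3.01622; factor = 8/ΣO = 2.65233.
Ca apfu = 0.11680 × 2.65233 = 0.310.

0.310 Ca apfu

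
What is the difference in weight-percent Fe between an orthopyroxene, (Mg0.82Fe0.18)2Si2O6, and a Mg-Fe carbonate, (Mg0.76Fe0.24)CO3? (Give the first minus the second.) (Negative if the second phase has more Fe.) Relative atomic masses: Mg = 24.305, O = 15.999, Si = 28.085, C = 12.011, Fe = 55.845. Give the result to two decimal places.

Fe in (Mg0.82Fe0.18)2Si2O6: molar mass 212.128 g/mol; 0.36×55.845 = 20.104 g → 9.48 wt%.
Fe in (Mg0.76Fe0.24)CO3: molar mass 91.883 g/mol; 0.24×55.845 = 13.403 g → 14.59 wt%.
Difference = 9.48 − 14.59 = -5.11 percentage points.

-5.11 percentage points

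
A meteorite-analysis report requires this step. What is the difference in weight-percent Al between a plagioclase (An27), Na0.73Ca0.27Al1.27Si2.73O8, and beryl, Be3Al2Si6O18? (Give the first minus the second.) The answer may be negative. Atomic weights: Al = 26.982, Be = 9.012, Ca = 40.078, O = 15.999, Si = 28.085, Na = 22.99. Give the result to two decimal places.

2.82 percentage points

First mineral: 34.267 g Al in 266.535 g formula = 12.86 wt% Al.
Second mineral: 53.964 g Al in 537.492 g formula = 10.04 wt% Al.
12.86% − 10.04% gives a difference of 2.82 percentage points.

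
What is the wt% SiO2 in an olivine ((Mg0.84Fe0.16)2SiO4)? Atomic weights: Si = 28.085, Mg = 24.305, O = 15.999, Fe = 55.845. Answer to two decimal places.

39.85 wt%

Molar mass of (Mg0.84Fe0.16)2SiO4 = 1.68×24.305 + 0.32×55.845 + 1×28.085 + 4×15.999 = 150.784 g/mol.
Each formula unit contains 1 Si, equivalent to 1/1 = 1.0000 mol SiO2.
M(SiO2) = 1×28.085 + 2×15.999 = 60.083 g/mol.
Mass of SiO2 per formula unit = 1.0000 × 60.083 = 60.083 g.
SiO2 wt% = 60.083 / 150.784 × 100 = 39.85%.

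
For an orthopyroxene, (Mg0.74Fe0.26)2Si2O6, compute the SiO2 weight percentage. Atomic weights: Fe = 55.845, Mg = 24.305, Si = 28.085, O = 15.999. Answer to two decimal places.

Formula mass = 217.175 g/mol.
2 Si → 2.0000 mol SiO2 per formula unit; M(SiO2) = 60.083, so SiO2 mass = 120.166 g.
120.166/217.175 × 100 = 55.33 wt%.

55.33 wt%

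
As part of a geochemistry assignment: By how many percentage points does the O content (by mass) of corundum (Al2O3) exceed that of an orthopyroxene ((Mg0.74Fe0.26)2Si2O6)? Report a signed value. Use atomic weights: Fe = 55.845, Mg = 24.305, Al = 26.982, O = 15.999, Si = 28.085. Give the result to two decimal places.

M(Al2O3) = 101.961 g/mol, so wt% O = 47.997/101.961 × 100 = 47.07%.
M((Mg0.74Fe0.26)2Si2O6) = 217.175 g/mol, so wt% O = 95.994/217.175 × 100 = 44.20%.
47.07 − 44.20 = 2.87 pp.

2.87 percentage points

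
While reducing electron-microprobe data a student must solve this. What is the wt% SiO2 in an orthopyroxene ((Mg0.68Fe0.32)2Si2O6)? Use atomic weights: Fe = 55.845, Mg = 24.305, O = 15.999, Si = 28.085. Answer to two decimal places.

54.38 wt%

Formula mass = 220.960 g/mol.
2 Si → 2.0000 mol SiO2 per formula unit; M(SiO2) = 60.083, so SiO2 mass = 120.166 g.
120.166/220.960 × 100 = 54.38 wt%.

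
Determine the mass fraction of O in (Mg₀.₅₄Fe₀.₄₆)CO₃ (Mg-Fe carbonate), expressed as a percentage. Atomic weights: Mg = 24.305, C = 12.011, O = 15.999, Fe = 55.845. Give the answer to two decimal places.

Molar mass of (Mg₀.₅₄Fe₀.₄₆)CO₃: 0.54·24.305 + 0.46·55.845 + 1·12.011 + 3·15.999 = 98.821 g/mol.
Mass of O per formula unit: 3 × 15.999 = 47.997 g.
Weight fraction O = 47.997 / 98.821 = 0.4857.

48.57 mass %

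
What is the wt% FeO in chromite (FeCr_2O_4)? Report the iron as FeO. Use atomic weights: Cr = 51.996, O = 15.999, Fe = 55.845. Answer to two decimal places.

32.10 wt%

Molar mass of FeCr_2O_4 = 1×55.845 + 2×51.996 + 4×15.999 = 223.833 g/mol.
Each formula unit contains 1 Fe, equivalent to 1/1 = 1.0000 mol FeO.
M(FeO) = 1×55.845 + 1×15.999 = 71.844 g/mol.
Mass of FeO per formula unit = 1.0000 × 71.844 = 71.844 g.
FeO wt% = 71.844 / 223.833 × 100 = 32.10%.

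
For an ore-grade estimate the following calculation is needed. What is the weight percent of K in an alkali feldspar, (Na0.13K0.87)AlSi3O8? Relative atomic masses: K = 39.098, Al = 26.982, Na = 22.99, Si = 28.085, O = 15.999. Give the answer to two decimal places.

12.31 wt%

Formula mass = 0.13×22.99 + 0.87×39.098 + 1×26.982 + 3×28.085 + 8×15.999 = 276.233 g/mol, of which 34.015 g is K.
So K makes up 34.015/276.233 = 0.1231 of the mass, i.e. 12.31%.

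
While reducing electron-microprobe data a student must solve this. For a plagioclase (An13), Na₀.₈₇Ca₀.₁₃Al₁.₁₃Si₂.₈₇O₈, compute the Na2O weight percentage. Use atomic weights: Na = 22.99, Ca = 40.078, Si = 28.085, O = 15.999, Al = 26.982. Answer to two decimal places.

Molar mass of Na₀.₈₇Ca₀.₁₃Al₁.₁₃Si₂.₈₇O₈ = 0.87*22.99 + 0.13*40.078 + 1.13*26.982 + 2.87*28.085 + 8*15.999 = 264.297 g/mol.
Each formula unit contains 0.87 Na, equivalent to 0.87/2 = 0.4350 mol Na2O.
M(Na2O) = 2×22.99 + 1×15.999 = 61.979 g/mol.
Mass of Na2O per formula unit = 0.4350 × 61.979 = 26.961 g.
Na2O wt% = 26.961 / 264.297 × 100 = 10.20%.

10.20 wt%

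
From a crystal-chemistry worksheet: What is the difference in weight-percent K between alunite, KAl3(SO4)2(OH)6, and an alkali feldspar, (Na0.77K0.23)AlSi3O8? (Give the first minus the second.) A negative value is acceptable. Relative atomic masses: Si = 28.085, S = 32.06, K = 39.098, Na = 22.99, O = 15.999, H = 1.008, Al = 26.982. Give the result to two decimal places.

6.06 percentage points

M(KAl3(SO4)2(OH)6) = 414.198 g/mol, so wt% K = 39.098/414.198 × 100 = 9.44%.
M((Na0.77K0.23)AlSi3O8) = 265.924 g/mol, so wt% K = 8.993/265.924 × 100 = 3.38%.
9.44 − 3.38 = 6.06 pp.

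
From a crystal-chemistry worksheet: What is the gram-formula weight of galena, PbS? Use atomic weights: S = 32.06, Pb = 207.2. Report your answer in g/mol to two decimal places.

Pb: 1 × 207.2 = 207.2000
S: 1 × 32.06 = 32.0600
Summing the contributions gives the formula mass.

239.26 g/mol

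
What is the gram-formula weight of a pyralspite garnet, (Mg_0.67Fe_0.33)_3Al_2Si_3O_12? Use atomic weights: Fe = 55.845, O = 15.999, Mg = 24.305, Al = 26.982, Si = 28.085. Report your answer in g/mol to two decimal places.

434.35 g/mol

M = 2.01*24.305 + 0.99*55.845 + 2*26.982 + 3*28.085 + 12*15.999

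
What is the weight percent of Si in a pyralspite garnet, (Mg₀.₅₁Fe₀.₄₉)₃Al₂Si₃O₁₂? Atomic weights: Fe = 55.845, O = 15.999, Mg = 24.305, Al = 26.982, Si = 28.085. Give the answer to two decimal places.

18.74 mass %

Molar mass of (Mg₀.₅₁Fe₀.₄₉)₃Al₂Si₃O₁₂: 1.53×24.305 + 1.47×55.845 + 2×26.982 + 3×28.085 + 12×15.999 = 449.486 g/mol.
Mass of Si per formula unit: 3 × 28.085 = 84.255 g.
Weight fraction Si = 84.255 / 449.486 = 0.1874.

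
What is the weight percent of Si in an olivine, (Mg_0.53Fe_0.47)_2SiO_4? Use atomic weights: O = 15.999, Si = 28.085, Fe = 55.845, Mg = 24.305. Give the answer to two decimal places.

16.49 mass %

M((Mg_0.53Fe_0.47)_2SiO_4) = 170.339 g/mol.
Si contributes 1 × 28.085 = 28.085 g per mole.
28.085/170.339 = 0.1649 → 16.49%.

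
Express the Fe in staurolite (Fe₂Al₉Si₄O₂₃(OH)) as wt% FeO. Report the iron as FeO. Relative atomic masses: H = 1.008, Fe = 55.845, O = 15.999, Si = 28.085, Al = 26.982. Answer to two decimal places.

M(Fe₂Al₉Si₄O₂₃(OH)) = 851.852 g/mol; M(FeO) = 71.844 g/mol.
Moles FeO per formula unit = 2 Fe ÷ 1 = 2.0000.
FeO fraction = (2.0000 × 71.844) / 851.852 = 143.688/851.852 = 0.1687.

16.87 wt%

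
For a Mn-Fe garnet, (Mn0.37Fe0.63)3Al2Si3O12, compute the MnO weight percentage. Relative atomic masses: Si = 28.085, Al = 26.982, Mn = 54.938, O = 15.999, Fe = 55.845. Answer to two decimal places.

15.85 wt%

M((Mn0.37Fe0.63)3Al2Si3O12) = 496.735 g/mol; M(MnO) = 70.937 g/mol.
Moles MnO per formula unit = 1.11 Mn ÷ 1 = 1.1100.
MnO fraction = (1.1100 × 70.937) / 496.735 = 78.740/496.735 = 0.1585.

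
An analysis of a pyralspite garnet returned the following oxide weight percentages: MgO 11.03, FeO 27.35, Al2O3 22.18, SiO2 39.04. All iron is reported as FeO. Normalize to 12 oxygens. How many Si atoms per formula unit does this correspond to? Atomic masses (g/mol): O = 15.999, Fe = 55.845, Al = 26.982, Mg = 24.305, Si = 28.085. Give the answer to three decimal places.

MgO: 11.03/40.304 = 0.27367 mol → 0.27367 mol Mg, 0.27367 mol O.
FeO: 27.35/71.844 = 0.38069 mol → 0.38069 mol Fe, 0.38069 mol O.
Al2O3: 22.18/101.961 = 0.21753 mol → 0.43506 mol Al, 0.65259 mol O.
SiO2: 39.04/60.083 = 0.64977 mol → 0.64977 mol Si, 1.29954 mol O.
Total oxygen = 2.60649 mol. Normalization factor = 12/2.60649 = 4.60389.
Si per 12 O = 0.64977 × 4.60389 = 2.991.

2.991 Si apfu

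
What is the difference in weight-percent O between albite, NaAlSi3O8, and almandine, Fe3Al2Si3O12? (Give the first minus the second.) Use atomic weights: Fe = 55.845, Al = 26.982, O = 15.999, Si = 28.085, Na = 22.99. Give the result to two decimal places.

10.24 percentage points

First mineral: 127.992 g O in 262.219 g formula = 48.81 wt% O.
Second mineral: 191.988 g O in 497.742 g formula = 38.57 wt% O.
48.81% − 38.57% gives a difference of 10.24 percentage points.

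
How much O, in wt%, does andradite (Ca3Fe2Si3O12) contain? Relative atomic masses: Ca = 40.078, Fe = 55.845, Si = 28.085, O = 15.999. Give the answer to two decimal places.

Formula mass = 3*40.078 + 2*55.845 + 3*28.085 + 12*15.999 = 508.167 g/mol, of which 191.988 g is O.
So O makes up 191.988/508.167 = 0.3778 of the mass, i.e. 37.78%.

37.78 wt%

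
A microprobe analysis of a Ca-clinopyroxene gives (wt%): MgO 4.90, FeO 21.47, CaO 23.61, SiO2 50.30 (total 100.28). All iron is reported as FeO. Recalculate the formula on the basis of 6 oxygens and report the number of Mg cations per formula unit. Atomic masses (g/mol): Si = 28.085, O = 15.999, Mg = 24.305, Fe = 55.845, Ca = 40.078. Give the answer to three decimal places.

MgO: 4.90/40.304 = 0.12158 mol → 0.12158 mol Mg, 0.12158 mol O.
FeO: 21.47/71.844 = 0.29884 mol → 0.29884 mol Fe, 0.29884 mol O.
CaO: 23.61/56.077 = 0.42103 mol → 0.42103 mol Ca, 0.42103 mol O.
SiO2: 50.30/60.083 = 0.83718 mol → 0.83718 mol Si, 1.67436 mol O.
Total oxygen = 2.51581 mol. Normalization factor = 6/2.51581 = 2.38492.
Mg per 6 O = 0.12158 × 2.38492 = 0.290.

0.290 Mg apfu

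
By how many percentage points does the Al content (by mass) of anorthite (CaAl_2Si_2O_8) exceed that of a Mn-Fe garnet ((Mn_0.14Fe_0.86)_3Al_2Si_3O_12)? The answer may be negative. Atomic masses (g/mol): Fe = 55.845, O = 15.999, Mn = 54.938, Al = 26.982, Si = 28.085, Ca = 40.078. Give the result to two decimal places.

M(CaAl_2Si_2O_8) = 278.204 g/mol, so wt% Al = 53.964/278.204 × 100 = 19.40%.
M((Mn_0.14Fe_0.86)_3Al_2Si_3O_12) = 497.361 g/mol, so wt% Al = 53.964/497.361 × 100 = 10.85%.
19.40 − 10.85 = 8.55 pp.

8.55 percentage points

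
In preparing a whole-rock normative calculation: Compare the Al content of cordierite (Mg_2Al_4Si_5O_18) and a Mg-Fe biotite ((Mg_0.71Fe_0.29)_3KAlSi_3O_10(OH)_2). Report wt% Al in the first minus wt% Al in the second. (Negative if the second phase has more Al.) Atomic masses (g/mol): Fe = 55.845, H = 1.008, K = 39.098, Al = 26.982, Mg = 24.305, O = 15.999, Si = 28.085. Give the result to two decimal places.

12.38 percentage points

Al in Mg_2Al_4Si_5O_18: molar mass 584.945 g/mol; 4×26.982 = 107.928 g → 18.45 wt%.
Al in (Mg_0.71Fe_0.29)_3KAlSi_3O_10(OH)_2: molar mass 444.694 g/mol; 1×26.982 = 26.982 g → 6.07 wt%.
Difference = 18.45 − 6.07 = 12.38 percentage points.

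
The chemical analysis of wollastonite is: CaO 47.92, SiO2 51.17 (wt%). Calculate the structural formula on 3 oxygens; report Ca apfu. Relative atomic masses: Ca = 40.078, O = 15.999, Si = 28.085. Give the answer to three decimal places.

CaO: 47.92/56.077 = 0.85454 mol → 0.85454 mol Ca, 0.85454 mol O.
SiO2: 51.17/60.083 = 0.85166 mol → 0.85166 mol Si, 1.70332 mol O.
Total oxygen = 2.55786 mol. Normalization factor = 3/2.55786 = 1.17286.
Ca per 3 O = 0.85454 × 1.17286 = 1.002.

1.002 Ca apfu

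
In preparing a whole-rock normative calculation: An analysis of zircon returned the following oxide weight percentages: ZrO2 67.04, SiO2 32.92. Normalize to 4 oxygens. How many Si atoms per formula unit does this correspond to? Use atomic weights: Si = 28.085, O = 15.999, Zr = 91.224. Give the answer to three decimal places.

ZrO2: 67.04/123.222 = 0.54406 mol → 0.54406 mol Zr, 1.08812 mol O.
SiO2: 32.92/60.083 = 0.54791 mol → 0.54791 mol Si, 1.09582 mol O.
Total oxygen = 2.18394 mol. Normalization factor = 4/2.18394 = 1.83155.
Si per 4 O = 0.54791 × 1.83155 = 1.004.

1.004 Si apfu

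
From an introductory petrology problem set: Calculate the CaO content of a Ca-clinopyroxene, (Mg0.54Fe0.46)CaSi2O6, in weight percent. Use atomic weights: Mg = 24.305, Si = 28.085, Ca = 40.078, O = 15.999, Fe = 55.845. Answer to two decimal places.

M((Mg0.54Fe0.46)CaSi2O6) = 231.055 g/mol; M(CaO) = 56.077 g/mol.
Moles CaO per formula unit = 1 Ca ÷ 1 = 1.0000.
CaO fraction = (1.0000 × 56.077) / 231.055 = 56.077/231.055 = 0.2427.

24.27 wt%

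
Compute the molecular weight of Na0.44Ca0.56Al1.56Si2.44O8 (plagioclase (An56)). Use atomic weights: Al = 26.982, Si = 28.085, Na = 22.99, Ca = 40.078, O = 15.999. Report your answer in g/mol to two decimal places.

271.17 g/mol

The formula mass is the sum 0.44×22.99 + 0.56×40.078 + 1.56×26.982 + 2.44×28.085 + 8×15.999.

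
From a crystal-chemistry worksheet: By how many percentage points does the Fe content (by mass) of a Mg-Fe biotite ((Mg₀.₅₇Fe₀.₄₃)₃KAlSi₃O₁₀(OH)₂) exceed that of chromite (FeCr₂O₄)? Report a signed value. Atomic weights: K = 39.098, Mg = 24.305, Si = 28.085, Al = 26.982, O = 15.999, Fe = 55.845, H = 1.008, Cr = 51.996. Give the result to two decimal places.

-9.22 percentage points

First mineral: 72.040 g Fe in 457.941 g formula = 15.73 wt% Fe.
Second mineral: 55.845 g Fe in 223.833 g formula = 24.95 wt% Fe.
15.73% − 24.95% gives a difference of -9.22 percentage points.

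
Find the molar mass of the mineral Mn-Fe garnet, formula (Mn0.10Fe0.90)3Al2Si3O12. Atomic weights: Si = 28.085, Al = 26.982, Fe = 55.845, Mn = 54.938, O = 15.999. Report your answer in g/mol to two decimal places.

M = 0.30(54.938) + 2.70(55.845) + 2(26.982) + 3(28.085) + 12(15.999)

497.47 g/mol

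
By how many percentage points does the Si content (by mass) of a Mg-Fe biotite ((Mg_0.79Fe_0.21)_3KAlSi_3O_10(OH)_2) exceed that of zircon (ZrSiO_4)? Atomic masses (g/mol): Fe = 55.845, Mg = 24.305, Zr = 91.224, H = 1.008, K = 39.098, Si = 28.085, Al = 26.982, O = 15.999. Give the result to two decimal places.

3.95 percentage points

First mineral: 84.255 g Si in 437.124 g formula = 19.27 wt% Si.
Second mineral: 28.085 g Si in 183.305 g formula = 15.32 wt% Si.
19.27% − 15.32% gives a difference of 3.95 percentage points.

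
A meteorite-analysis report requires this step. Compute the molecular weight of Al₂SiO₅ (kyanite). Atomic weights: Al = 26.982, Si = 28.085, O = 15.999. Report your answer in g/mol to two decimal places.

162.04 g/mol

M = 2·26.982 + 1·28.085 + 5·15.999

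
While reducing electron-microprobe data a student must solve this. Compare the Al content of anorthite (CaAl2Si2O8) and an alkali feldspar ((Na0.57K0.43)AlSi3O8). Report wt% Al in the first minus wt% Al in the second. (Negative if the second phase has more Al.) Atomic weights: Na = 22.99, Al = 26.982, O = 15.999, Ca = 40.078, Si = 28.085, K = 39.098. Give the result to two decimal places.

First mineral: 53.964 g Al in 278.204 g formula = 19.40 wt% Al.
Second mineral: 26.982 g Al in 269.145 g formula = 10.03 wt% Al.
19.40% − 10.03% gives a difference of 9.37 percentage points.

9.37 percentage points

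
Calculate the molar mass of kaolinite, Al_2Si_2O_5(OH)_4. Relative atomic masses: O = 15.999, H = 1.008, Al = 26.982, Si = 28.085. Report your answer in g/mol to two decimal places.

Al: 2 × 26.982 = 53.9640
Si: 2 × 28.085 = 56.1700
O: 9 × 15.999 = 143.9910
H: 4 × 1.008 = 4.0320
Summing the contributions gives the formula mass.

258.16 g/mol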